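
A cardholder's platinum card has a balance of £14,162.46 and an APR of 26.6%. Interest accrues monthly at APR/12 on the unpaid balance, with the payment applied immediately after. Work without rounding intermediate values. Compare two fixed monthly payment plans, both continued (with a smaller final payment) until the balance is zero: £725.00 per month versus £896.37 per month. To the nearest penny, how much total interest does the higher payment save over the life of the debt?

£1,135.39

Monthly rate r = 26.6%/12 = 2.21667% = 0.0221667.
At £725.00/mo: n = ⌈−ln(1 − rB₀/P)/ln(1+r)⌉ = 26 payments (last £639.22); total interest = total paid − £14,162.46 = £4,601.76.
At £896.37/mo: 20 payments (last £597.80); total interest £3,466.37.
Interest saved = £4,601.76 − £3,466.37 = £1,135.39.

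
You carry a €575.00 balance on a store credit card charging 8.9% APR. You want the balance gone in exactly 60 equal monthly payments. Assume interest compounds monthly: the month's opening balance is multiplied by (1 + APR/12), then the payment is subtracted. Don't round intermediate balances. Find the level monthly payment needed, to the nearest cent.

€11.91

Monthly rate r = 8.9%/12 = 0.741667% = 0.00741667.
Level-payment amortization: P = B₀·r / (1 − (1+r)^(−n)) = 575.00·0.00741667 / (1 − 1.00742^(−60)).
Denominator 1 − (1+r)^(−60) = 0.358122566.
P = 4.26458 / 0.358122566 ≈ 11.91.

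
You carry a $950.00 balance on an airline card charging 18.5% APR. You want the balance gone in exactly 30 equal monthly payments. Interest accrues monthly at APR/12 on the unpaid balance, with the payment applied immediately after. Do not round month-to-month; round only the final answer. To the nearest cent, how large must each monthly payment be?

Monthly rate r = 18.5%/12 = 1.54167% = 0.0154167.
Level-payment amortization: P = B₀·r / (1 − (1+r)^(−n)) = 950.00·0.0154167 / (1 − 1.01542^(−30)).
Denominator 1 − (1+r)^(−30) = 0.368066504.
P = 14.6458 / 0.368066504 ≈ 39.79.

$39.79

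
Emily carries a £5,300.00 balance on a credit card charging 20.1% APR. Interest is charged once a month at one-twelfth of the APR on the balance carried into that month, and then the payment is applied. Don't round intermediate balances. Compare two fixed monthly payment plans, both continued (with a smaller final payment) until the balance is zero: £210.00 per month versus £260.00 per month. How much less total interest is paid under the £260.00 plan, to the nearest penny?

£408.23

Monthly rate r = 20.1%/12 = 1.675% = 0.01675.
At £210.00/mo: n = ⌈−ln(1 − rB₀/P)/ln(1+r)⌉ = 34 payments (last £16.40); total interest = total paid − £5,300.00 = £1,646.40.
At £260.00/mo: 26 payments (last £38.17); total interest £1,238.17.
Interest saved = £1,646.40 − £1,238.17 = £408.23.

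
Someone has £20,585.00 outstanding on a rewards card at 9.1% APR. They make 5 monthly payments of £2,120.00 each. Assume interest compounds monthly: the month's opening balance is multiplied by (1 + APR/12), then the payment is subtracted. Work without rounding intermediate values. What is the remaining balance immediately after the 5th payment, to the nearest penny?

Monthly rate r = 9.1%/12 = 0.758333% = 0.00758333.
Each month: B ← B·(1+r) − £2,120.00.
Month 1: interest £156.10; balance after payment £18,621.10.
Month 2: interest £141.21; balance after payment £16,642.31.
Month 3: interest £126.20; balance after payment £14,648.52.
Month 4: interest £111.08; balance after payment £12,639.60.
Month 5: interest £95.85; balance after payment £10,615.45.

£10,615.45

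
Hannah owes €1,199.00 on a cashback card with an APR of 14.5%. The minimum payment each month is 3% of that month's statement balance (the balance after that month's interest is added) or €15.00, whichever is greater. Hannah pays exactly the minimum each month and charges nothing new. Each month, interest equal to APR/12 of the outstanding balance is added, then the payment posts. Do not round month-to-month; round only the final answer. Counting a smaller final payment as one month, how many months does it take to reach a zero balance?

91 months

Monthly rate r = 14.5%/12 = 1.20833% = 0.0120833.
While 3% of the post-interest balance exceeds €15.00, each month B ← (B·(1+r))·(1 − 0.03), i.e. B shrinks by the factor (1+r)·0.97 = 0.98172.
This holds for months 1–49. Entering month 50 the balance is €485.55; 3% of the post-interest balance is now below €15.00, so the flat €15.00 minimum applies from here.
From month 50 a fixed €15.00 at rate r clears €485.55 in 42 more payments. Total: 49 + 42 = 91 months.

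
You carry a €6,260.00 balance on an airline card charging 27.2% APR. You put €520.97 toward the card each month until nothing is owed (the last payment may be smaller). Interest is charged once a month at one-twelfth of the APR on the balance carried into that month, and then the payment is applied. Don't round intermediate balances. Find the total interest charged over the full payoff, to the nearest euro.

€1,131

Monthly rate r = 27.2%/12 = 2.26667% = 0.0226667.
Payoff takes n = ⌈−ln(1 − rB₀/P)/ln(1+r)⌉ = ⌈14.186⌉ = 15 payments; the last is €97.66.
Total paid = 14·€520.97 + €97.66 = €7,391.24.
Total interest = total paid − principal = €7,391.24 − €6,260.00 = €1,131.24.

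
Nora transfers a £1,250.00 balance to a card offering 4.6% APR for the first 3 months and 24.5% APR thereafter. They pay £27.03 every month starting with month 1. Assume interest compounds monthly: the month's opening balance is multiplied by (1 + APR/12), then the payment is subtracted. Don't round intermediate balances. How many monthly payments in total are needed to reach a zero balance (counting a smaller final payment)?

114 payments

Promo months 1–3 at r₀ = 4.6%/12 = 0.00383333; months 4+ at r₁ = 24.5%/12 = 0.0204167.
After month 3: iterate B ← B·(1+r₀) − £27.03 for 3 months → £1,183.03.
Then at r₁ with £27.03/mo: n₂ = −ln(1 − r₁·B/P)/ln(1+r₁) ≈ 110.85 → 111 more payments.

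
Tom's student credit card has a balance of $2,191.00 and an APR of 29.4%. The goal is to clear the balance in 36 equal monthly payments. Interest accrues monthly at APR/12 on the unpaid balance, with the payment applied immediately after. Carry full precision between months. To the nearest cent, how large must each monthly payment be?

Monthly rate r = 29.4%/12 = 2.45% = 0.0245.
Level-payment amortization: P = B₀·r / (1 − (1+r)^(−n)) = 2191.00·0.0245 / (1 − 1.0245^(−36)).
Denominator 1 − (1+r)^(−36) = 0.581621516.
P = 53.6795 / 0.581621516 ≈ 92.29.

$92.29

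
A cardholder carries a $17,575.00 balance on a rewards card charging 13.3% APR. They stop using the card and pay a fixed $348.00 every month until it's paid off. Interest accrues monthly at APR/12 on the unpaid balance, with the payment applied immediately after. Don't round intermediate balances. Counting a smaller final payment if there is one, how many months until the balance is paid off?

75 payments

Monthly rate r = 13.3%/12 = 1.10833% = 0.0110833.
Recurrence: B ← B·(1+r) − $348.00.
Month 1: interest $194.79; balance after payment $17,421.79.
Month 2: interest $193.09; balance after payment $17,266.88.
Closed form: n = −ln(1 − rB₀/P)/ln(1+r) = −ln(0.44026)/ln(1.01108) ≈ 74.430, so the balance reaches zero during payment 75.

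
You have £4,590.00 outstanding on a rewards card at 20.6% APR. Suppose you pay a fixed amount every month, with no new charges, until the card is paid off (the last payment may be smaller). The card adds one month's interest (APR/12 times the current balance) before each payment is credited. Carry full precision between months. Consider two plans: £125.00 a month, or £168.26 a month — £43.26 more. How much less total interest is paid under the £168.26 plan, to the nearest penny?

Monthly rate r = 20.6%/12 = 1.71667% = 0.0171667.
At £125.00/mo: n = ⌈−ln(1 − rB₀/P)/ln(1+r)⌉ = 59 payments (last £59.08); total interest = total paid − £4,590.00 = £2,719.08.
At £168.26/mo: 38 payments (last £18.79); total interest £1,654.41.
Interest saved = £2,719.08 − £1,654.41 = £1,064.67.

£1,064.67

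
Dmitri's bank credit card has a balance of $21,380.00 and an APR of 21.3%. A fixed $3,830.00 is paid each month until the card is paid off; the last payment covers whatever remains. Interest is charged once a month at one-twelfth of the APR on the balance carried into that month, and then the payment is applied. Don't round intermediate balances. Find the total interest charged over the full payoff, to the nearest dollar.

Monthly rate r = 21.3%/12 = 1.775% = 0.01775.
Payoff takes n = ⌈−ln(1 − rB₀/P)/ln(1+r)⌉ = ⌈5.931⌉ = 6 payments; the last is $3,566.24.
Total paid = 5·$3,830.00 + $3,566.24 = $22,716.24.
Total interest = total paid − principal = $22,716.24 − $21,380.00 = $1,336.24.

$1,336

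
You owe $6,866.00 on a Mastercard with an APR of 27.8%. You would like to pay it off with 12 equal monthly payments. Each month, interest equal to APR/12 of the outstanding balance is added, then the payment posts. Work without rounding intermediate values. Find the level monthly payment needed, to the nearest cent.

$661.94

Monthly rate r = 27.8%/12 = 2.31667% = 0.0231667.
Level-payment amortization: P = B₀·r / (1 − (1+r)^(−n)) = 6866.00·0.0231667 / (1 − 1.02317^(−12)).
Denominator 1 − (1+r)^(−12) = 0.240297765.
P = 159.062 / 0.240297765 ≈ 661.94.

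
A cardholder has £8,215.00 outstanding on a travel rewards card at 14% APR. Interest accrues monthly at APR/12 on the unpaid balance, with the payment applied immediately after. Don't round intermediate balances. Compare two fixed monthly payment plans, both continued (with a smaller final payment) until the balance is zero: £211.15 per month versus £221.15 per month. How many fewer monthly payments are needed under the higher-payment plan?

Monthly rate r = 14%/12 = 1.16667% = 0.0116667.
At £211.15/mo: n = ⌈−ln(1 − rB₀/P)/ln(1+r)⌉ = 53 payments (last £33.00); total interest = total paid − £8,215.00 = £2,797.80.
At £221.15/mo: 49 payments (last £215.58); total interest £2,615.78.
Payments saved = 53 − 49 = 4.

4 fewer payments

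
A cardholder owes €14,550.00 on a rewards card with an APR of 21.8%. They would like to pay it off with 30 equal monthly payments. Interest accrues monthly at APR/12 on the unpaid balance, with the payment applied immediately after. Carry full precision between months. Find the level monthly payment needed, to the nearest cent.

€633.39

Monthly rate r = 21.8%/12 = 1.81667% = 0.0181667.
Level-payment amortization: P = B₀·r / (1 − (1+r)^(−n)) = 14550.00·0.0181667 / (1 − 1.01817^(−30)).
Denominator 1 − (1+r)^(−30) = 0.417315108.
P = 264.325 / 0.417315108 ≈ 633.39.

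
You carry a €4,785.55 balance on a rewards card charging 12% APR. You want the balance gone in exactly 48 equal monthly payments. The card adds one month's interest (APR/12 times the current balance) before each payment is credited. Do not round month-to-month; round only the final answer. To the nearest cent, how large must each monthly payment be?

Monthly rate r = 12%/12 = 1% = 0.01.
Level-payment amortization: P = B₀·r / (1 − (1+r)^(−n)) = 4785.55·0.01 / (1 − 1.01^(−48)).
Denominator 1 − (1+r)^(−48) = 0.379739595.
P = 47.8555 / 0.379739595 ≈ 126.02.

€126.02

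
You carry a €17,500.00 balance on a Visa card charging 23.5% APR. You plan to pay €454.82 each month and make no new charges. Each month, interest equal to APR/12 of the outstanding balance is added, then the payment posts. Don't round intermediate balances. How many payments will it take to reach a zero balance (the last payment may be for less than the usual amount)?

73 months

Monthly rate r = 23.5%/12 = 1.95833% = 0.0195833.
Recurrence: B ← B·(1+r) − €454.82.
Month 1: interest €342.71; balance after payment €17,387.89.
Month 2: interest €340.51; balance after payment €17,273.58.
Closed form: n = −ln(1 − rB₀/P)/ln(1+r) = −ln(0.2465)/ln(1.01958) ≈ 72.208, so the balance reaches zero during payment 73.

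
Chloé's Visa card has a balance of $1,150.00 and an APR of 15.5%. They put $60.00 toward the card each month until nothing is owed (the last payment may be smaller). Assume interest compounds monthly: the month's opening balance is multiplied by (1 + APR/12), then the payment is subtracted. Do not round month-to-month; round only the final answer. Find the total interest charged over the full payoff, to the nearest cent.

Monthly rate r = 15.5%/12 = 1.29167% = 0.0129167.
Payoff takes n = ⌈−ln(1 − rB₀/P)/ln(1+r)⌉ = ⌈22.164⌉ = 23 payments; the last is $9.87.
Total paid = 22·$60.00 + $9.87 = $1,329.87.
Total interest = total paid − principal = $1,329.87 − $1,150.00 = $179.87.

$179.87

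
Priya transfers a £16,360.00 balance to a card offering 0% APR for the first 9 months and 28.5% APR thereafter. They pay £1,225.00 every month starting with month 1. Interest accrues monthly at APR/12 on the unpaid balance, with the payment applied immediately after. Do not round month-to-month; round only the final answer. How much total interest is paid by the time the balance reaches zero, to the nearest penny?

Promo months 1–9 at r₀ = 0%/12 = 0; months 10+ at r₁ = 28.5%/12 = 0.02375.
After month 9 (no interest yet): B = £16,360.00 − 9·£1,225.00 = £5,335.00.
Then at r₁ with £1,225.00/mo: n₂ = −ln(1 − r₁·B/P)/ln(1+r₁) ≈ 4.65 → 5 more payments.
Total paid = 13·£1,225.00 + £801.42 = £16,726.42; interest = £16,726.42 − £16,360.00 = £366.42.

£366.42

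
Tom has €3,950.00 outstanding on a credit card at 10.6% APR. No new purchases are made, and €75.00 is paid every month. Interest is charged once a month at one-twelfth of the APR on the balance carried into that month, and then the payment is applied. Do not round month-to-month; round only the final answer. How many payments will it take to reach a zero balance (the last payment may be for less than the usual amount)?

Monthly rate r = 10.6%/12 = 0.883333% = 0.00883333.
Recurrence: B ← B·(1+r) − €75.00.
Month 1: interest €34.89; balance after payment €3,909.89.
Month 2: interest €34.54; balance after payment €3,869.43.
Closed form: n = −ln(1 − rB₀/P)/ln(1+r) = −ln(0.53478)/ln(1.00883) ≈ 71.170, so the balance reaches zero during payment 72.

72 months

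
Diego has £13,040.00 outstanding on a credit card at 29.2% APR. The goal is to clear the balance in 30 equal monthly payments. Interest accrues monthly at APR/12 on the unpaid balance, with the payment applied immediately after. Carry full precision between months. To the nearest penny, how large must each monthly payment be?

£617.50

Monthly rate r = 29.2%/12 = 2.43333% = 0.0243333.
Level-payment amortization: P = B₀·r / (1 − (1+r)^(−n)) = 13040.00·0.0243333 / (1 − 1.02433^(−30)).
Denominator 1 − (1+r)^(−30) = 0.513860585.
P = 317.307 / 0.513860585 ≈ 617.50.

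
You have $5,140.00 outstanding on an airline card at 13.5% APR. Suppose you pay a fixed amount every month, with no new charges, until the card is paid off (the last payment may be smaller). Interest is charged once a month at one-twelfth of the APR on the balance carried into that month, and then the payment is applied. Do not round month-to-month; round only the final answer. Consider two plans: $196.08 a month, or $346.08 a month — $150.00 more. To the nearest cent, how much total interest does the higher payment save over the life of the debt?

$468.42

Monthly rate r = 13.5%/12 = 1.125% = 0.01125.
At $196.08/mo: n = ⌈−ln(1 − rB₀/P)/ln(1+r)⌉ = 32 payments (last $46.12); total interest = total paid − $5,140.00 = $984.60.
At $346.08/mo: 17 payments (last $118.90); total interest $516.18.
Interest saved = $984.60 − $516.18 = $468.42.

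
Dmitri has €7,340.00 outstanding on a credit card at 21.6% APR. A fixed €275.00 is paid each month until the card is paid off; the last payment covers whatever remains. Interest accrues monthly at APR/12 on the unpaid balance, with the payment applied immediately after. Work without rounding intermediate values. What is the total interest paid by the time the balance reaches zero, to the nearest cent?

€2,753.64

Monthly rate r = 21.6%/12 = 1.8% = 0.018.
Payoff takes n = ⌈−ln(1 − rB₀/P)/ln(1+r)⌉ = ⌈36.702⌉ = 37 payments; the last is €193.64.
Total paid = 36·€275.00 + €193.64 = €10,093.64.
Total interest = total paid − principal = €10,093.64 − €7,340.00 = €2,753.64.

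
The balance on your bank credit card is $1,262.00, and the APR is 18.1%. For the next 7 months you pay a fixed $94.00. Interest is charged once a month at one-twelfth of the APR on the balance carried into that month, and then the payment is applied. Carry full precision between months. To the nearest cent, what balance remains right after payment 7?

Monthly rate r = 18.1%/12 = 1.50833% = 0.0150833.
Each month: B ← B·(1+r) − $94.00.
Month 1: interest $19.04; balance after payment $1,187.04.
Month 2: interest $17.90; balance after payment $1,110.94.
Month 3: interest $16.76; balance after payment $1,033.70.
Month 4: interest $15.59; balance after payment $955.29.
Month 5: interest $14.41; balance after payment $875.70.
Month 6: interest $13.21; balance after payment $794.91.
Month 7: interest $11.99; balance after payment $712.90.

$712.90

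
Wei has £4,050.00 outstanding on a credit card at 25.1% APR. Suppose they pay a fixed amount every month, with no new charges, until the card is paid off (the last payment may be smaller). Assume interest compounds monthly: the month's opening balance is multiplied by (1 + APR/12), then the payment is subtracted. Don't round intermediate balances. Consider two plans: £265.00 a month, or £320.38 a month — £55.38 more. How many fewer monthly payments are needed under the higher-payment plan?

Monthly rate r = 25.1%/12 = 2.09167% = 0.0209167.
At £265.00/mo: n = ⌈−ln(1 − rB₀/P)/ln(1+r)⌉ = 19 payments (last £161.45); total interest = total paid − £4,050.00 = £881.45.
At £320.38/mo: 15 payments (last £267.79); total interest £703.11.
Payments saved = 19 − 15 = 4.

4 fewer payments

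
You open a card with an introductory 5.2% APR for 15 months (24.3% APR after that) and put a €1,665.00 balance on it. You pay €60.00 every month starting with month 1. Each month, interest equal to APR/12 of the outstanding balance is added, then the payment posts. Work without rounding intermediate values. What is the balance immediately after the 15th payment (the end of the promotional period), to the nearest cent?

€848.75

Promo months 1–15 at r₀ = 5.2%/12 = 0.00433333; months 16+ at r₁ = 24.3%/12 = 0.02025.
After month 15: iterate B ← B·(1+r₀) − €60.00 for 15 months → €848.75.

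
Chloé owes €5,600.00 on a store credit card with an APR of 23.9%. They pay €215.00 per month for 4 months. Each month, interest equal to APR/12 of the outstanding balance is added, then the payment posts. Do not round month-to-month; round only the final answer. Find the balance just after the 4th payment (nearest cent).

Monthly rate r = 23.9%/12 = 1.99167% = 0.0199167.
Each month: B ← B·(1+r) − €215.00.
Month 1: interest €111.53; balance after payment €5,496.53.
Month 2: interest €109.47; balance after payment €5,391.01.
Month 3: interest €107.37; balance after payment €5,283.38.
Month 4: interest €105.23; balance after payment €5,173.60.

€5,173.60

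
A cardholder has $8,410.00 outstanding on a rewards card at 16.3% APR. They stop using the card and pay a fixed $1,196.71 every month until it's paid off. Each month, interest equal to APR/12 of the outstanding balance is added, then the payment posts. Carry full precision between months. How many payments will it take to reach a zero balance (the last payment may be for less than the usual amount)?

Monthly rate r = 16.3%/12 = 1.35833% = 0.0135833.
Recurrence: B ← B·(1+r) − $1,196.71.
Month 1: interest $114.24; balance after payment $7,327.53.
Month 2: interest $99.53; balance after payment $6,230.35.
Closed form: n = −ln(1 − rB₀/P)/ln(1+r) = −ln(0.90454)/ln(1.01358) ≈ 7.436, so the balance reaches zero during payment 8.

8 months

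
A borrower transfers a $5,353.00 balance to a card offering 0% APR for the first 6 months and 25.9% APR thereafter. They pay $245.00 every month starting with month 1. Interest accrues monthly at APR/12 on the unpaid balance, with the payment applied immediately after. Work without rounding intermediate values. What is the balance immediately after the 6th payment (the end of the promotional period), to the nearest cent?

$3,883.00

Promo months 1–6 at r₀ = 0%/12 = 0; months 7+ at r₁ = 25.9%/12 = 0.0215833.
After month 6 (no interest yet): B = $5,353.00 − 6·$245.00 = $3,883.00.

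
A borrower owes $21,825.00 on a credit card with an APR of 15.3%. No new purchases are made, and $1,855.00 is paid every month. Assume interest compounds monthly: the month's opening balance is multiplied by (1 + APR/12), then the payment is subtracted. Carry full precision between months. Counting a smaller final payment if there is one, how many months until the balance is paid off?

Monthly rate r = 15.3%/12 = 1.275% = 0.01275.
Recurrence: B ← B·(1+r) − $1,855.00.
Month 1: interest $278.27; balance after payment $20,248.27.
Month 2: interest $258.17; balance after payment $18,651.43.
Closed form: n = −ln(1 − rB₀/P)/ln(1+r) = −ln(0.84999)/ln(1.01275) ≈ 12.829, so the balance reaches zero during payment 13.

13 payments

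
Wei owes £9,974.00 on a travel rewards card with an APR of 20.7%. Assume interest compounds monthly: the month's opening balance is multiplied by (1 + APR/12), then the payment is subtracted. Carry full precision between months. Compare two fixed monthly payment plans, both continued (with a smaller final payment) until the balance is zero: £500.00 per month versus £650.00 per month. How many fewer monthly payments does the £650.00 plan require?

7 fewer payments

Monthly rate r = 20.7%/12 = 1.725% = 0.01725.
At £500.00/mo: n = ⌈−ln(1 − rB₀/P)/ln(1+r)⌉ = 25 payments (last £330.78); total interest = total paid − £9,974.00 = £2,356.78.
At £650.00/mo: 18 payments (last £635.57); total interest £1,711.57.
Payments saved = 25 − 18 = 7.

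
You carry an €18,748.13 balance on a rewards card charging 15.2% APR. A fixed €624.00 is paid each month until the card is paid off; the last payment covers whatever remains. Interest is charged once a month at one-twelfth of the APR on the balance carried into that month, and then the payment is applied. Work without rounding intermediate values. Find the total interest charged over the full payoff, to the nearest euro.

€4,996

Monthly rate r = 15.2%/12 = 1.26667% = 0.0126667.
Payoff takes n = ⌈−ln(1 − rB₀/P)/ln(1+r)⌉ = ⌈38.051⌉ = 39 payments; the last is €32.26.
Total paid = 38·€624.00 + €32.26 = €23,744.26.
Total interest = total paid − principal = €23,744.26 − €18,748.13 = €4,996.13.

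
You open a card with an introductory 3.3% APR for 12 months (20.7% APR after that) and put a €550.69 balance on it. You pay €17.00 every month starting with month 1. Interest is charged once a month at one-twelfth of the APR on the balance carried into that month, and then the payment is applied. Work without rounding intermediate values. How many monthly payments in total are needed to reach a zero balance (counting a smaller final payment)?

Promo months 1–12 at r₀ = 3.3%/12 = 0.00275; months 13+ at r₁ = 20.7%/12 = 0.01725.
After month 12: iterate B ← B·(1+r₀) − €17.00 for 12 months → €362.03.
Then at r₁ with €17.00/mo: n₂ = −ln(1 − r₁·B/P)/ln(1+r₁) ≈ 26.77 → 27 more payments.

39 months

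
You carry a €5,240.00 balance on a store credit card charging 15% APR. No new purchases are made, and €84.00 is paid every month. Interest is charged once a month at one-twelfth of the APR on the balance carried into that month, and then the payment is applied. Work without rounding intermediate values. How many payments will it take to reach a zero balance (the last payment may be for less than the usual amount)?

Monthly rate r = 15%/12 = 1.25% = 0.0125.
Recurrence: B ← B·(1+r) − €84.00.
Month 1: interest €65.50; balance after payment €5,221.50.
Month 2: interest €65.27; balance after payment €5,202.77.
Closed form: n = −ln(1 − rB₀/P)/ln(1+r) = −ln(0.22024)/ln(1.0125) ≈ 121.799, so the balance reaches zero during payment 122.

122 months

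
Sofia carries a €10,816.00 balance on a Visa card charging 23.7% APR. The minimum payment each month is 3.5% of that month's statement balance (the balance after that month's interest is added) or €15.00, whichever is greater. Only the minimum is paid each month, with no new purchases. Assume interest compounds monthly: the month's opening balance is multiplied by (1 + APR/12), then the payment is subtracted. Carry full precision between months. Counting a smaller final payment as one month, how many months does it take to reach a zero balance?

Monthly rate r = 23.7%/12 = 1.975% = 0.01975.
While 3.5% of the post-interest balance exceeds €15.00, each month B ← (B·(1+r))·(1 − 0.035), i.e. B shrinks by the factor (1+r)·0.965 = 0.98406.
This holds for months 1–203. Entering month 204 the balance is €414.32; 3.5% of the post-interest balance is now below €15.00, so the flat €15.00 minimum applies from here.
From month 204 a fixed €15.00 at rate r clears €414.32 in 41 more payments. Total: 203 + 41 = 244 months.

244 months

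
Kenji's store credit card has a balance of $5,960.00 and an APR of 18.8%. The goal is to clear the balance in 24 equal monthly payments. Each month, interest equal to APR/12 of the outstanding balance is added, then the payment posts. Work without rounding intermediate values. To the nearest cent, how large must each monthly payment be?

Monthly rate r = 18.8%/12 = 1.56667% = 0.0156667.
Level-payment amortization: P = B₀·r / (1 − (1+r)^(−n)) = 5960.00·0.0156667 / (1 − 1.01567^(−24)).
Denominator 1 − (1+r)^(−24) = 0.311393351.
P = 93.3733 / 0.311393351 ≈ 299.86.

$299.86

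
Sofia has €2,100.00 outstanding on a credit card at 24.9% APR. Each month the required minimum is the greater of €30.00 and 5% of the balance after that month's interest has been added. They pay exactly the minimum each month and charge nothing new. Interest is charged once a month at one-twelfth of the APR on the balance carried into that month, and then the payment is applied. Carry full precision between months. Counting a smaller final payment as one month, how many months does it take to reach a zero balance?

Monthly rate r = 24.9%/12 = 2.075% = 0.02075.
While 5% of the post-interest balance exceeds €30.00, each month B ← (B·(1+r))·(1 − 0.05), i.e. B shrinks by the factor (1+r)·0.95 = 0.96971.
This holds for months 1–42. Entering month 43 the balance is €577.07; 5% of the post-interest balance is now below €30.00, so the flat €30.00 minimum applies from here.
From month 43 a fixed €30.00 at rate r clears €577.07 in 25 more payments. Total: 42 + 25 = 67 months.

67 months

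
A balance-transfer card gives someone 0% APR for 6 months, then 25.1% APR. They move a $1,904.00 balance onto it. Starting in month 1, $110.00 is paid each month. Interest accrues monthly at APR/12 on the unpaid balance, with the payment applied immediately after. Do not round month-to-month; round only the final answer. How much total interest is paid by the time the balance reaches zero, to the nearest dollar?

Promo months 1–6 at r₀ = 0%/12 = 0; months 7+ at r₁ = 25.1%/12 = 0.0209167.
After month 6 (no interest yet): B = $1,904.00 − 6·$110.00 = $1,244.00.
Then at r₁ with $110.00/mo: n₂ = −ln(1 − r₁·B/P)/ln(1+r₁) ≈ 13.04 → 14 more payments.
Total paid = 19·$110.00 + $4.26 = $2,094.26; interest = $2,094.26 − $1,904.00 = $190.26.

$190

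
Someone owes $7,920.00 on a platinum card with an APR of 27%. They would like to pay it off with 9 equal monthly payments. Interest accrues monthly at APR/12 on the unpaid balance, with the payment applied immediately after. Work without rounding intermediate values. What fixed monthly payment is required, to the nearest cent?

Monthly rate r = 27%/12 = 2.25% = 0.0225.
Level-payment amortization: P = B₀·r / (1 − (1+r)^(−n)) = 7920.00·0.0225 / (1 − 1.0225^(−9)).
Denominator 1 − (1+r)^(−9) = 0.18147839.
P = 178.2 / 0.18147839 ≈ 981.94.

$981.94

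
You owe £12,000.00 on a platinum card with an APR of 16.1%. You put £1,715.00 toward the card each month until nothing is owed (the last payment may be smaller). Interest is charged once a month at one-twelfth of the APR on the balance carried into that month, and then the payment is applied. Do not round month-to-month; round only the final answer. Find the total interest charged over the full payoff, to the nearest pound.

Monthly rate r = 16.1%/12 = 1.34167% = 0.0134167.
Payoff takes n = ⌈−ln(1 − rB₀/P)/ln(1+r)⌉ = ⌈7.397⌉ = 8 payments; the last is £683.28.
Total paid = 7·£1,715.00 + £683.28 = £12,688.28.
Total interest = total paid − principal = £12,688.28 − £12,000.00 = £688.28.

£688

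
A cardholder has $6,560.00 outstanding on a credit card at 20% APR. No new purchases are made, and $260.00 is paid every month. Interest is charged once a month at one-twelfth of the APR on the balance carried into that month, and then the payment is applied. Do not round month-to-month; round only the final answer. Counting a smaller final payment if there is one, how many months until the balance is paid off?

34 months

Monthly rate r = 20%/12 = 1.66667% = 0.0166667.
Recurrence: B ← B·(1+r) − $260.00.
Month 1: interest $109.33; balance after payment $6,409.33.
Month 2: interest $106.82; balance after payment $6,256.16.
Closed form: n = −ln(1 − rB₀/P)/ln(1+r) = −ln(0.57949)/ln(1.01667) ≈ 33.009, so the balance reaches zero during payment 34.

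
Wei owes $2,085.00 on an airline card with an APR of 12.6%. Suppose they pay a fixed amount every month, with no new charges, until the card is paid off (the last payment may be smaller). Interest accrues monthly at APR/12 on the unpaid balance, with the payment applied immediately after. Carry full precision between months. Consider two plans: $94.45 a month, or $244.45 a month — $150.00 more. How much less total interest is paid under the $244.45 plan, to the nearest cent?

$188.68

Monthly rate r = 12.6%/12 = 1.05% = 0.0105.
At $94.45/mo: n = ⌈−ln(1 − rB₀/P)/ln(1+r)⌉ = 26 payments (last $23.24); total interest = total paid − $2,085.00 = $299.49.
At $244.45/mo: 9 payments (last $240.21); total interest $110.81.
Interest saved = $299.49 − $110.81 = $188.68.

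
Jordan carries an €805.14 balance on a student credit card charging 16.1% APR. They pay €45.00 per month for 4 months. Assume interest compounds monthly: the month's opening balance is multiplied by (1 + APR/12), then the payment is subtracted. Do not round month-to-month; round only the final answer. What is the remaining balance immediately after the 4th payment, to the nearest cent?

Monthly rate r = 16.1%/12 = 1.34167% = 0.0134167.
Each month: B ← B·(1+r) − €45.00.
Month 1: interest €10.80; balance after payment €770.94.
Month 2: interest €10.34; balance after payment €736.29.
Month 3: interest €9.88; balance after payment €701.16.
Month 4: interest €9.41; balance after payment €665.57.

€665.57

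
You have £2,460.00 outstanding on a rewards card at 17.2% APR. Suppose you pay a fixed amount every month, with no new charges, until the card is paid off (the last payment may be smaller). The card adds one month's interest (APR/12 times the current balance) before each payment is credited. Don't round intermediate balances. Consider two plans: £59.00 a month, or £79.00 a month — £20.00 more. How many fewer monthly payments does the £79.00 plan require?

22 fewer payments

Monthly rate r = 17.2%/12 = 1.43333% = 0.0143333.
At £59.00/mo: n = ⌈−ln(1 − rB₀/P)/ln(1+r)⌉ = 64 payments (last £57.17); total interest = total paid − £2,460.00 = £1,314.17.
At £79.00/mo: 42 payments (last £42.83); total interest £821.83.
Payments saved = 64 − 42 = 22.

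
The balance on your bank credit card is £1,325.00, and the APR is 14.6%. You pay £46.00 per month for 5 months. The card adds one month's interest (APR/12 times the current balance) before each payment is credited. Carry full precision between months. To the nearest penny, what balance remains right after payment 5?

Monthly rate r = 14.6%/12 = 1.21667% = 0.0121667.
Each month: B ← B·(1+r) − £46.00.
Month 1: interest £16.12; balance after payment £1,295.12.
Month 2: interest £15.76; balance after payment £1,264.88.
Month 3: interest £15.39; balance after payment £1,234.27.
Month 4: interest £15.02; balance after payment £1,203.28.
Month 5: interest £14.64; balance after payment £1,171.92.

£1,171.92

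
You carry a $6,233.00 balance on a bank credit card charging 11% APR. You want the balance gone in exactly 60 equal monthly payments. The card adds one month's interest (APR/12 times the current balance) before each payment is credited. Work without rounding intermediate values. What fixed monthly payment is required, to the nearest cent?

$135.52

Monthly rate r = 11%/12 = 0.916667% = 0.00916667.
Level-payment amortization: P = B₀·r / (1 − (1+r)^(−n)) = 6233.00·0.00916667 / (1 − 1.00917^(−60)).
Denominator 1 − (1+r)^(−60) = 0.42160281.
P = 57.1358 / 0.42160281 ≈ 135.52.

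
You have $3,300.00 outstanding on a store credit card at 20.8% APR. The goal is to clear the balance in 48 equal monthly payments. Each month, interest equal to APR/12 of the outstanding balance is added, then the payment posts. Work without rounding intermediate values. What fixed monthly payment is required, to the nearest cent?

Monthly rate r = 20.8%/12 = 1.73333% = 0.0173333.
Level-payment amortization: P = B₀·r / (1 − (1+r)^(−n)) = 3300.00·0.0173333 / (1 − 1.01733^(−48)).
Denominator 1 − (1+r)^(−48) = 0.561708729.
P = 57.2 / 0.561708729 ≈ 101.83.

$101.83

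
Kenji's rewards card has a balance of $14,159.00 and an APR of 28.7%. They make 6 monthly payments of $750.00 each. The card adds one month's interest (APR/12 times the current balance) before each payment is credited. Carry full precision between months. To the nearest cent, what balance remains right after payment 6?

Monthly rate r = 28.7%/12 = 2.39167% = 0.0239167.
Each month: B ← B·(1+r) − $750.00.
Month 1: interest $338.64; balance after payment $13,747.64.
Month 2: interest $328.80; balance after payment $13,326.43.
Month 3: interest $318.72; balance after payment $12,895.16.
Month 4: interest $308.41; balance after payment $12,453.57.
Month 5: interest $297.85; balance after payment $12,001.41.
Month 6: interest $287.03; balance after payment $11,538.45.

$11,538.45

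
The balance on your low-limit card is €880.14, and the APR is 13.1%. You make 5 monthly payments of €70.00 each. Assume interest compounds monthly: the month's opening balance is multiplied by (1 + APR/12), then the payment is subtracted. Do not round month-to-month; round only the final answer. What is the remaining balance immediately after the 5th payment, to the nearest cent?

€571.52

Monthly rate r = 13.1%/12 = 1.09167% = 0.0109167.
Each month: B ← B·(1+r) − €70.00.
Month 1: interest €9.61; balance after payment €819.75.
Month 2: interest €8.95; balance after payment €758.70.
Month 3: interest €8.28; balance after payment €696.98.
Month 4: interest €7.61; balance after payment €634.59.
Month 5: interest €6.93; balance after payment €571.52.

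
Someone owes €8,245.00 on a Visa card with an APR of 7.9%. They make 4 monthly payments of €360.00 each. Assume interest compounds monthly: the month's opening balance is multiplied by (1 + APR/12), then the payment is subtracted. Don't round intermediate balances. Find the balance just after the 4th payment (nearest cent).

Monthly rate r = 7.9%/12 = 0.658333% = 0.00658333.
Each month: B ← B·(1+r) − €360.00.
Month 1: interest €54.28; balance after payment €7,939.28.
Month 2: interest €52.27; balance after payment €7,631.55.
Month 3: interest €50.24; balance after payment €7,321.79.
Month 4: interest €48.20; balance after payment €7,009.99.

€7,009.99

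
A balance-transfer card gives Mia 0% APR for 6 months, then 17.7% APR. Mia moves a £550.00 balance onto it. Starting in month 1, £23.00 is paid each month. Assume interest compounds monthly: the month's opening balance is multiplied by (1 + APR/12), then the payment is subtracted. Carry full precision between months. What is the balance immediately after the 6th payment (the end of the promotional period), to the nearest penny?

£412.00

Promo months 1–6 at r₀ = 0%/12 = 0; months 7+ at r₁ = 17.7%/12 = 0.01475.
After month 6 (no interest yet): B = £550.00 − 6·£23.00 = £412.00.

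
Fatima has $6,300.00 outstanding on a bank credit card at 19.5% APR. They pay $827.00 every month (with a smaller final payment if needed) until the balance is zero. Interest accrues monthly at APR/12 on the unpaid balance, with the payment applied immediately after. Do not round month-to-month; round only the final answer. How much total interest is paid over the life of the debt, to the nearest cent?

$481.00

Monthly rate r = 19.5%/12 = 1.625% = 0.01625.
Payoff takes n = ⌈−ln(1 − rB₀/P)/ln(1+r)⌉ = ⌈8.198⌉ = 9 payments; the last is $165.00.
Total paid = 8·$827.00 + $165.00 = $6,781.00.
Total interest = total paid − principal = $6,781.00 − $6,300.00 = $481.00.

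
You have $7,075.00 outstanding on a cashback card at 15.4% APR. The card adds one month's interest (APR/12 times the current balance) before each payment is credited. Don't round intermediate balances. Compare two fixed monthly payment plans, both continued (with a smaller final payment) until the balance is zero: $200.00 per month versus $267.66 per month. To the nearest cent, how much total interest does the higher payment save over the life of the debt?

Monthly rate r = 15.4%/12 = 1.28333% = 0.0128333.
At $200.00/mo: n = ⌈−ln(1 − rB₀/P)/ln(1+r)⌉ = 48 payments (last $90.80); total interest = total paid − $7,075.00 = $2,415.80.
At $267.66/mo: 33 payments (last $132.28); total interest $1,622.40.
Interest saved = $2,415.80 − $1,622.40 = $793.40.

$793.40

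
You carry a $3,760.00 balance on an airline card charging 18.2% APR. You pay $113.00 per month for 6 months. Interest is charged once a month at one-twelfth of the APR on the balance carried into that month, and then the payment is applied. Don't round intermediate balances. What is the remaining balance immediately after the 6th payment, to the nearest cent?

$3,411.17

Monthly rate r = 18.2%/12 = 1.51667% = 0.0151667.
Each month: B ← B·(1+r) − $113.00.
Month 1: interest $57.03; balance after payment $3,704.03.
Month 2: interest $56.18; balance after payment $3,647.20.
Month 3: interest $55.32; balance after payment $3,589.52.
Month 4: interest $54.44; balance after payment $3,530.96.
Month 5: interest $53.55; balance after payment $3,471.51.
Month 6: interest $52.65; balance after payment $3,411.17.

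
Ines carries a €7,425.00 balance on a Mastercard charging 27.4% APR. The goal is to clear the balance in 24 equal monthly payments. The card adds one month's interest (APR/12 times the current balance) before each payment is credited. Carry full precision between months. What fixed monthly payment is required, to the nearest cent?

Monthly rate r = 27.4%/12 = 2.28333% = 0.0228333.
Level-payment amortization: P = B₀·r / (1 − (1+r)^(−n)) = 7425.00·0.0228333 / (1 − 1.02283^(−24)).
Denominator 1 − (1+r)^(−24) = 0.418321448.
P = 169.537 / 0.418321448 ≈ 405.28.

€405.28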